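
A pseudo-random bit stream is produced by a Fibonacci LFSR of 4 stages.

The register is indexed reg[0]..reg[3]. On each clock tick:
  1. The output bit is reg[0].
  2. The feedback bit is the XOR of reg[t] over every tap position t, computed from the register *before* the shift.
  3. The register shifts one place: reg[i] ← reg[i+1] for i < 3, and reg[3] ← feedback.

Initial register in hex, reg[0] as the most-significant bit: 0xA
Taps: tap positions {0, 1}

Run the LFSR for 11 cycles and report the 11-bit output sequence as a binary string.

10101111000

k : reg_k → out_k, fb_k
0: 1010 → 1, fb=1
1: 0101 → 0, fb=1
2: 1011 → 1, fb=1
3: 0111 → 0, fb=1
4: 1111 → 1, fb=0
5: 1110 → 1, fb=0
6: 1100 → 1, fb=0
7: 1000 → 1, fb=1
8: 0001 → 0, fb=0
9: 0010 → 0, fb=0
10: 0100 → 0, fb=1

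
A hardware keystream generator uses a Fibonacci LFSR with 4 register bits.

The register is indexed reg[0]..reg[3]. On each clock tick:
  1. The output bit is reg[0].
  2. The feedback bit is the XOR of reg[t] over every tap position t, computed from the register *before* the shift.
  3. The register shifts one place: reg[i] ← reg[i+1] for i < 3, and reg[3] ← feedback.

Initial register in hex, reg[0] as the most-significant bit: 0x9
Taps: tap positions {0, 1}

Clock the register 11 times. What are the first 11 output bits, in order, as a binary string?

k : reg_k → out_k, fb_k
0: 1001 → 1, fb=1
1: 0011 → 0, fb=0
2: 0110 → 0, fb=1
3: 1101 → 1, fb=0
4: 1010 → 1, fb=1
5: 0101 → 0, fb=1
6: 1011 → 1, fb=1
7: 0111 → 0, fb=1
8: 1111 → 1, fb=0
9: 1110 → 1, fb=0
10: 1100 → 1, fb=0

10011010111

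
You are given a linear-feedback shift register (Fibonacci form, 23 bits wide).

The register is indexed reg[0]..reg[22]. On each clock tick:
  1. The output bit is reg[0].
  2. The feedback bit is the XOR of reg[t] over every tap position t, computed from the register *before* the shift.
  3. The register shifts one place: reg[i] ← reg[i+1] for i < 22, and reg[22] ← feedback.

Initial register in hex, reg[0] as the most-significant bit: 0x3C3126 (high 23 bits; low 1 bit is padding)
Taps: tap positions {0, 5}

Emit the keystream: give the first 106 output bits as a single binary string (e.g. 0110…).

step | reg (before) | out | fb
   0 | 00111100001100010010011 | 0 | 1
   1 | 01111000011000100100111 | 0 | 0
   2 | 11110000110001001001110 | 1 | 1
   3 | 11100001100010010011101 | 1 | 1
   4 | 11000011000100100111011 | 1 | 1
   5 | 10000110001001001110111 | 1 | 0
   6 | 00001100010010011101110 | 0 | 1
   7 | 00011000100100111011101 | 0 | 0
   8 | 00110001001001110111010 | 0 | 0
   9 | 01100010010011101110100 | 0 | 0
  10 | 11000100100111011101000 | 1 | 0
  11 | 10001001001110111010000 | 1 | 1
  12 | 00010010011101110100001 | 0 | 0
  13 | 00100100111011101000010 | 0 | 1
  14 | 01001001110111010000101 | 0 | 0
  15 | 10010011101110100001010 | 1 | 1
  16 | 00100111011101000010101 | 0 | 1
  17 | 01001110111010000101011 | 0 | 1
  18 | 10011101110100001010111 | 1 | 0
  19 | 00111011101000010101110 | 0 | 0
  20 | 01110111010000101011100 | 0 | 1
  21 | 11101110100001010111001 | 1 | 0
  22 | 11011101000010101110010 | 1 | 0
  23 | 10111010000101011100100 | 1 | 1
  24 | 01110100001010111001001 | 0 | 1
  25 | 11101000010101110010011 | 1 | 1
  26 | 11010000101011100100111 | 1 | 1
  27 | 10100001010111001001111 | 1 | 1
  28 | 01000010101110010011111 | 0 | 0
  29 | 10000101011100100111110 | 1 | 0
  30 | 00001010111001001111100 | 0 | 0
  31 | 00010101110010011111000 | 0 | 1
  32 | 00101011100100111110001 | 0 | 0
  33 | 01010111001001111100010 | 0 | 1
  34 | 10101110010011111000101 | 1 | 0
  35 | 01011100100111110001010 | 0 | 1
  36 | 10111001001111100010101 | 1 | 1
  37 | 01110010011111000101011 | 0 | 0
  38 | 11100100111110001010110 | 1 | 0
  39 | 11001001111100010101100 | 1 | 1
  40 | 10010011111000101011001 | 1 | 1
  41 | 00100111110001010110011 | 0 | 1
  42 | 01001111100010101100111 | 0 | 1
  43 | 10011111000101011001111 | 1 | 0
  44 | 00111110001010110011110 | 0 | 1
  45 | 01111100010101100111101 | 0 | 1
  46 | 11111000101011001111011 | 1 | 1
  47 | 11110001010110011110111 | 1 | 1
  48 | 11100010101100111101111 | 1 | 1
  49 | 11000101011001111011111 | 1 | 0
  50 | 10001010110011110111110 | 1 | 1
  51 | 00010101100111101111101 | 0 | 1
  52 | 00101011001111011111011 | 0 | 0
  53 | 01010110011110111110110 | 0 | 1
  54 | 10101100111101111101101 | 1 | 0
  55 | 01011001111011111011010 | 0 | 0
  56 | 10110011110111110110100 | 1 | 1
  57 | 01100111101111101101001 | 0 | 1
  58 | 11001111011111011010011 | 1 | 0
  59 | 10011110111110110100110 | 1 | 0
  60 | 00111101111101101001100 | 0 | 1
  61 | 01111011111011010011001 | 0 | 0
  62 | 11110111110110100110010 | 1 | 0
  63 | 11101111101101001100100 | 1 | 0
  64 | 11011111011010011001000 | 1 | 0
  65 | 10111110110100110010000 | 1 | 0
  66 | 01111101101001100100000 | 0 | 1
  67 | 11111011010011001000001 | 1 | 1
  68 | 11110110100110010000011 | 1 | 0
  69 | 11101101001100100000110 | 1 | 0
  70 | 11011010011001000001100 | 1 | 1
  71 | 10110100110010000011001 | 1 | 0
  72 | 01101001100100000110010 | 0 | 0
  73 | 11010011001000001100100 | 1 | 1
  74 | 10100110010000011001001 | 1 | 0
  75 | 01001100100000110010010 | 0 | 1
  76 | 10011001000001100100101 | 1 | 1
  77 | 00110010000011001001011 | 0 | 0
  78 | 01100100000110010010110 | 0 | 1
  79 | 11001000001100100101101 | 1 | 1
  80 | 10010000011001001011011 | 1 | 1
  81 | 00100000110010010110111 | 0 | 0
  82 | 01000001100100101101110 | 0 | 0
  83 | 10000011001001011011100 | 1 | 1
  84 | 00000110010010110111001 | 0 | 1
  85 | 00001100100101101110011 | 0 | 1
  86 | 00011001001011011100111 | 0 | 0
  87 | 00110010010110111001110 | 0 | 0
  88 | 01100100101101110011100 | 0 | 1
  89 | 11001001011011100111001 | 1 | 1
  90 | 10010010110111001110011 | 1 | 1
  91 | 00100101101110011100111 | 0 | 1
  92 | 01001011011100111001111 | 0 | 0
  93 | 10010110111001110011110 | 1 | 0
  94 | 00101101110011100111100 | 0 | 1
  95 | 01011011100111001111001 | 0 | 0
  96 | 10110111001110011110010 | 1 | 0
  97 | 01101110011100111100100 | 0 | 1
  98 | 11011100111001111001001 | 1 | 0
  99 | 10111001110011110010010 | 1 | 1
 100 | 01110011100111100100101 | 0 | 0
 101 | 11100111001111001001010 | 1 | 0
 102 | 11001110011110010010100 | 1 | 0
 103 | 10011100111100100101000 | 1 | 0
 104 | 00111001111001001010000 | 0 | 0
 105 | 01110011110010010100000 | 0 | 0

0011110000110001001001110111010000101011100100111110001010110011110111110110100110010000011001001011011100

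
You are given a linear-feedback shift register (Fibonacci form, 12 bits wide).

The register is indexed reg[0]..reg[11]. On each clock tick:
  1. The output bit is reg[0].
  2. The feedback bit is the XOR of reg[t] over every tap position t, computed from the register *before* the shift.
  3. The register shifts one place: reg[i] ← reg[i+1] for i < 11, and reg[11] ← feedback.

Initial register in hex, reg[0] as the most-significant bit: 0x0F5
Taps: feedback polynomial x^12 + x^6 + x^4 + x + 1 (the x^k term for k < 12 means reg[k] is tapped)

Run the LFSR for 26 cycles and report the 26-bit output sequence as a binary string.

00001111010100110000000001

step | reg (before) | out | fb
   0 | 000011110101 | 0 | 0
   1 | 000111101010 | 0 | 0
   2 | 001111010100 | 0 | 1
   3 | 011110101001 | 0 | 1
   4 | 111101010011 | 1 | 0
   5 | 111010100110 | 1 | 0
   6 | 110101001100 | 1 | 0
   7 | 101010011000 | 1 | 0
   8 | 010100110000 | 0 | 0
   9 | 101001100000 | 1 | 0
  10 | 010011000000 | 0 | 0
  11 | 100110000000 | 1 | 0
  12 | 001100000000 | 0 | 0
  13 | 011000000000 | 0 | 1
  14 | 110000000001 | 1 | 0
  15 | 100000000010 | 1 | 1
  16 | 000000000101 | 0 | 0
  17 | 000000001010 | 0 | 0
  18 | 000000010100 | 0 | 0
  19 | 000000101000 | 0 | 1
  20 | 000001010001 | 0 | 0
  21 | 000010100010 | 0 | 0
  22 | 000101000100 | 0 | 0
  23 | 001010001000 | 0 | 1
  24 | 010100010001 | 0 | 1
  25 | 101000100011 | 1 | 0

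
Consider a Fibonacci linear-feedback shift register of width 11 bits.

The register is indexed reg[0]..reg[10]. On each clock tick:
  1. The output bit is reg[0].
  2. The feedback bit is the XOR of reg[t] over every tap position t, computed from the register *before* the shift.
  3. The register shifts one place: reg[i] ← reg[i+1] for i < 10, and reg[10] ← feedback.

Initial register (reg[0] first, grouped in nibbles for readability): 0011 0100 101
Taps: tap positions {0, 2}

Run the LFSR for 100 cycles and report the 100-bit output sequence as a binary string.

step | reg (before) | out | fb
   0 | 00110100101 | 0 | 1
   1 | 01101001011 | 0 | 1
   2 | 11010010111 | 1 | 1
   3 | 10100101111 | 1 | 0
   4 | 01001011110 | 0 | 0
   5 | 10010111100 | 1 | 1
   6 | 00101111001 | 0 | 1
   7 | 01011110011 | 0 | 0
   8 | 10111100110 | 1 | 0
   9 | 01111001100 | 0 | 1
  10 | 11110011001 | 1 | 0
  11 | 11100110010 | 1 | 0
  12 | 11001100100 | 1 | 1
  13 | 10011001001 | 1 | 1
  14 | 00110010011 | 0 | 1
  15 | 01100100111 | 0 | 1
  16 | 11001001111 | 1 | 1
  17 | 10010011111 | 1 | 1
  18 | 00100111111 | 0 | 1
  19 | 01001111111 | 0 | 0
  20 | 10011111110 | 1 | 1
  21 | 00111111101 | 0 | 1
  22 | 01111111011 | 0 | 1
  23 | 11111110111 | 1 | 0
  24 | 11111101110 | 1 | 0
  25 | 11111011100 | 1 | 0
  26 | 11110111000 | 1 | 0
  27 | 11101110000 | 1 | 0
  28 | 11011100000 | 1 | 1
  29 | 10111000001 | 1 | 0
  30 | 01110000010 | 0 | 1
  31 | 11100000101 | 1 | 0
  32 | 11000001010 | 1 | 1
  33 | 10000010101 | 1 | 1
  34 | 00000101011 | 0 | 0
  35 | 00001010110 | 0 | 0
  36 | 00010101100 | 0 | 0
  37 | 00101011000 | 0 | 1
  38 | 01010110001 | 0 | 0
  39 | 10101100010 | 1 | 0
  40 | 01011000100 | 0 | 0
  41 | 10110001000 | 1 | 0
  42 | 01100010000 | 0 | 1
  43 | 11000100001 | 1 | 1
  44 | 10001000011 | 1 | 1
  45 | 00010000111 | 0 | 0
  46 | 00100001110 | 0 | 1
  47 | 01000011101 | 0 | 0
  48 | 10000111010 | 1 | 1
  49 | 00001110101 | 0 | 0
  50 | 00011101010 | 0 | 0
  51 | 00111010100 | 0 | 1
  52 | 01110101001 | 0 | 1
  53 | 11101010011 | 1 | 0
  54 | 11010100110 | 1 | 1
  55 | 10101001101 | 1 | 0
  56 | 01010011010 | 0 | 0
  57 | 10100110100 | 1 | 0
  58 | 01001101000 | 0 | 0
  59 | 10011010000 | 1 | 1
  60 | 00110100001 | 0 | 1
  61 | 01101000011 | 0 | 1
  62 | 11010000111 | 1 | 1
  63 | 10100001111 | 1 | 0
  64 | 01000011110 | 0 | 0
  65 | 10000111100 | 1 | 1
  66 | 00001111001 | 0 | 0
  67 | 00011110010 | 0 | 0
  68 | 00111100100 | 0 | 1
  69 | 01111001001 | 0 | 1
  70 | 11110010011 | 1 | 0
  71 | 11100100110 | 1 | 0
  72 | 11001001100 | 1 | 1
  73 | 10010011001 | 1 | 1
  74 | 00100110011 | 0 | 1
  75 | 01001100111 | 0 | 0
  76 | 10011001110 | 1 | 1
  77 | 00110011101 | 0 | 1
  78 | 01100111011 | 0 | 1
  79 | 11001110111 | 1 | 1
  80 | 10011101111 | 1 | 1
  81 | 00111011111 | 0 | 1
  82 | 01110111111 | 0 | 1
  83 | 11101111111 | 1 | 0
  84 | 11011111110 | 1 | 1
  85 | 10111111101 | 1 | 0
  86 | 01111111010 | 0 | 1
  87 | 11111110101 | 1 | 0
  88 | 11111101010 | 1 | 0
  89 | 11111010100 | 1 | 0
  90 | 11110101000 | 1 | 0
  91 | 11101010000 | 1 | 0
  92 | 11010100000 | 1 | 1
  93 | 10101000001 | 1 | 0
  94 | 01010000010 | 0 | 0
  95 | 10100000100 | 1 | 0
  96 | 01000001000 | 0 | 0
  97 | 10000010000 | 1 | 1
  98 | 00000100001 | 0 | 0
  99 | 00001000010 | 0 | 0

0011010010111100110010011111110111000001010110001000011101010011010000111100100110011101111111010100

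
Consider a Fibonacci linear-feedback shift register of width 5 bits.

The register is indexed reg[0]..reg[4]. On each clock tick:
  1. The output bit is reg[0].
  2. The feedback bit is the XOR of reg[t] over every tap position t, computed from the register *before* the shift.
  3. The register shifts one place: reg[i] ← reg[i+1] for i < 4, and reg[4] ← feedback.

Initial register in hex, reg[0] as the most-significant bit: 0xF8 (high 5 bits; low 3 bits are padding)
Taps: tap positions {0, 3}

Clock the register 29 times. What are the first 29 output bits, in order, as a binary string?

11111001101001000010101110110

step | reg (before) | out | fb
   0 | 11111 | 1 | 0
   1 | 11110 | 1 | 0
   2 | 11100 | 1 | 1
   3 | 11001 | 1 | 1
   4 | 10011 | 1 | 0
   5 | 00110 | 0 | 1
   6 | 01101 | 0 | 0
   7 | 11010 | 1 | 0
   8 | 10100 | 1 | 1
   9 | 01001 | 0 | 0
  10 | 10010 | 1 | 0
  11 | 00100 | 0 | 0
  12 | 01000 | 0 | 0
  13 | 10000 | 1 | 1
  14 | 00001 | 0 | 0
  15 | 00010 | 0 | 1
  16 | 00101 | 0 | 0
  17 | 01010 | 0 | 1
  18 | 10101 | 1 | 1
  19 | 01011 | 0 | 1
  20 | 10111 | 1 | 0
  21 | 01110 | 0 | 1
  22 | 11101 | 1 | 1
  23 | 11011 | 1 | 0
  24 | 10110 | 1 | 0
  25 | 01100 | 0 | 0
  26 | 11000 | 1 | 1
  27 | 10001 | 1 | 1
  28 | 00011 | 0 | 1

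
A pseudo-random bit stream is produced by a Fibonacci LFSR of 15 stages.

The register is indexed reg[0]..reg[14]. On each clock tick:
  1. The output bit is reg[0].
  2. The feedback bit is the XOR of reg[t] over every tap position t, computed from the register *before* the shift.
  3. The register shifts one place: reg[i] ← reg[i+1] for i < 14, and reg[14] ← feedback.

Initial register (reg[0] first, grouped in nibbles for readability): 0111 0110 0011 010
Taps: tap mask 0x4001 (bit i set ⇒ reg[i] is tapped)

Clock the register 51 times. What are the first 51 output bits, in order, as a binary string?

k : reg_k → out_k, fb_k
0: 011101100011010 → 0, fb=0
1: 111011000110100 → 1, fb=1
2: 110110001101001 → 1, fb=0
3: 101100011010010 → 1, fb=1
4: 011000110100101 → 0, fb=1
5: 110001101001011 → 1, fb=0
6: 100011010010110 → 1, fb=1
7: 000110100101101 → 0, fb=1
8: 001101001011011 → 0, fb=1
9: 011010010110111 → 0, fb=1
10: 110100101101111 → 1, fb=0
11: 101001011011110 → 1, fb=1
12: 010010110111101 → 0, fb=1
13: 100101101111011 → 1, fb=0
14: 001011011110110 → 0, fb=0
15: 010110111101100 → 0, fb=0
16: 101101111011000 → 1, fb=1
17: 011011110110001 → 0, fb=1
18: 110111101100011 → 1, fb=0
19: 101111011000110 → 1, fb=1
20: 011110110001101 → 0, fb=1
21: 111101100011011 → 1, fb=0
22: 111011000110110 → 1, fb=1
23: 110110001101101 → 1, fb=0
24: 101100011011010 → 1, fb=1
25: 011000110110101 → 0, fb=1
26: 110001101101011 → 1, fb=0
27: 100011011010110 → 1, fb=1
28: 000110110101101 → 0, fb=1
29: 001101101011011 → 0, fb=1
30: 011011010110111 → 0, fb=1
31: 110110101101111 → 1, fb=0
32: 101101011011110 → 1, fb=1
33: 011010110111101 → 0, fb=1
34: 110101101111011 → 1, fb=0
35: 101011011110110 → 1, fb=1
36: 010110111101101 → 0, fb=1
37: 101101111011011 → 1, fb=0
38: 011011110110110 → 0, fb=0
39: 110111101101100 → 1, fb=1
40: 101111011011001 → 1, fb=0
41: 011110110110010 → 0, fb=0
42: 111101101100100 → 1, fb=1
43: 111011011001001 → 1, fb=0
44: 110110110010010 → 1, fb=1
45: 101101100100101 → 1, fb=0
46: 011011001001010 → 0, fb=0
47: 110110010010100 → 1, fb=1
48: 101100100101001 → 1, fb=0
49: 011001001010010 → 0, fb=0
50: 110010010100100 → 1, fb=1

011101100011010010110111101100011011010110111101101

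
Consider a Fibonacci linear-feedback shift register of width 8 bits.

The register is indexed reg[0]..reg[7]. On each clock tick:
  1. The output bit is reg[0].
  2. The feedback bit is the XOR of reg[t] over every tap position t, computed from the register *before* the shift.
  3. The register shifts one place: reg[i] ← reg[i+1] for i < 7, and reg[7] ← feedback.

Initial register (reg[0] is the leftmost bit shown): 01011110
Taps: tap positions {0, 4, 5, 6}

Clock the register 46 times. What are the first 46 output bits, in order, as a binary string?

tick  register→output (feedback)
  0  01011110→0 (1)
  1  10111101→1 (1)
  2  01111011→0 (0)
  3  11110110→1 (1)
  4  11101101→1 (1)
  5  11011011→1 (1)
  6  10110111→1 (1)
  7  01101111→0 (1)
  8  11011111→1 (0)
  9  10111110→1 (0)
 10  01111100→0 (0)
 11  11111000→1 (0)
 12  11110000→1 (1)
 13  11100001→1 (1)
 14  11000011→1 (0)
 15  10000110→1 (1)
 16  00001101→0 (0)
 17  00011010→0 (0)
 18  00110100→0 (1)
 19  01101001→0 (1)
 20  11010011→1 (0)
 21  10100110→1 (1)
 22  01001101→0 (0)
 23  10011010→1 (1)
 24  00110101→0 (1)
 25  01101011→0 (0)
 26  11010110→1 (1)
 27  10101101→1 (1)
 28  01011011→0 (0)
 29  10110110→1 (1)
 30  01101101→0 (0)
 31  11011010→1 (1)
 32  10110101→1 (0)
 33  01101010→0 (0)
 34  11010100→1 (0)
 35  10101000→1 (0)
 36  01010000→0 (0)
 37  10100000→1 (1)
 38  01000001→0 (0)
 39  10000010→1 (0)
 40  00000100→0 (1)
 41  00001001→0 (1)
 42  00010011→0 (1)
 43  00100111→0 (0)
 44  01001110→0 (1)
 45  10011101→1 (1)

0101111011011111000011010011010110110101000001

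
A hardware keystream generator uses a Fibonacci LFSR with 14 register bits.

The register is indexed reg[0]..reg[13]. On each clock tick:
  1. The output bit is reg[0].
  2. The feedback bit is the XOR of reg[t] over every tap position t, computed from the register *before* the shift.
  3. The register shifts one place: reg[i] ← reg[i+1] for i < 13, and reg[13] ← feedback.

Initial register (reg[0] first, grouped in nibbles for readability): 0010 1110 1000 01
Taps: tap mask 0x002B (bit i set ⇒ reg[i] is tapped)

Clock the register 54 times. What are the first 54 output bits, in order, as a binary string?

step | reg (before) | out | fb
   0 | 00101110100001 | 0 | 1
   1 | 01011101000011 | 0 | 1
   2 | 10111010000111 | 1 | 0
   3 | 01110100001110 | 0 | 1
   4 | 11101000011101 | 1 | 0
   5 | 11010000111010 | 1 | 1
   6 | 10100001110101 | 1 | 1
   7 | 01000011101011 | 0 | 1
   8 | 10000111010111 | 1 | 0
   9 | 00001110101110 | 0 | 1
  10 | 00011101011101 | 0 | 0
  11 | 00111010111010 | 0 | 1
  12 | 01110101110101 | 0 | 1
  13 | 11101011101011 | 1 | 0
  14 | 11010111010110 | 1 | 0
  15 | 10101110101100 | 1 | 0
  16 | 01011101011000 | 0 | 1
  17 | 10111010110001 | 1 | 0
  18 | 01110101100010 | 0 | 1
  19 | 11101011000101 | 1 | 0
  20 | 11010110001010 | 1 | 0
  21 | 10101100010100 | 1 | 0
  22 | 01011000101000 | 0 | 0
  23 | 10110001010000 | 1 | 0
  24 | 01100010100000 | 0 | 1
  25 | 11000101000001 | 1 | 1
  26 | 10001010000011 | 1 | 1
  27 | 00010100000111 | 0 | 0
  28 | 00101000001110 | 0 | 0
  29 | 01010000011100 | 0 | 0
  30 | 10100000111000 | 1 | 1
  31 | 01000001110001 | 0 | 1
  32 | 10000011100011 | 1 | 1
  33 | 00000111000111 | 0 | 1
  34 | 00001110001111 | 0 | 1
  35 | 00011100011111 | 0 | 0
  36 | 00111000111110 | 0 | 1
  37 | 01110001111101 | 0 | 0
  38 | 11100011111010 | 1 | 0
  39 | 11000111110100 | 1 | 1
  40 | 10001111101001 | 1 | 0
  41 | 00011111010010 | 0 | 0
  42 | 00111110100100 | 0 | 0
  43 | 01111101001000 | 0 | 1
  44 | 11111010010001 | 1 | 1
  45 | 11110100100011 | 1 | 0
  46 | 11101001000110 | 1 | 0
  47 | 11010010001100 | 1 | 1
  48 | 10100100011001 | 1 | 0
  49 | 01001000110010 | 0 | 1
  50 | 10010001100101 | 1 | 0
  51 | 00100011001010 | 0 | 0
  52 | 01000110010100 | 0 | 0
  53 | 10001100101000 | 1 | 0

001011101000011101011101011000101000001110001111101001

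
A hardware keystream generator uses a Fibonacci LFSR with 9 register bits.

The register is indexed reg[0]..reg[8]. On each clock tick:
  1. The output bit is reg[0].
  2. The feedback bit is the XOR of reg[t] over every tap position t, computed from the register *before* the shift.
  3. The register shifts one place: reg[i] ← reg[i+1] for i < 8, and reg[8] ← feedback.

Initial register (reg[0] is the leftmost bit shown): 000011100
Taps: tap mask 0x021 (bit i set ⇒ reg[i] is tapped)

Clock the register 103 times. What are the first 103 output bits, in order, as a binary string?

tick  register→output (feedback)
  0  000011100→0 (1)
  1  000111001→0 (1)
  2  001110011→0 (0)
  3  011100110→0 (0)
  4  111001100→1 (0)
  5  110011000→1 (0)
  6  100110000→1 (1)
  7  001100001→0 (0)
  8  011000010→0 (0)
  9  110000100→1 (1)
 10  100001001→1 (0)
 11  000010010→0 (0)
 12  000100100→0 (0)
 13  001001000→0 (1)
 14  010010001→0 (0)
 15  100100010→1 (1)
 16  001000101→0 (0)
 17  010001010→0 (1)
 18  100010101→1 (1)
 19  000101011→0 (1)
 20  001010111→0 (0)
 21  010101110→0 (1)
 22  101011101→1 (0)
 23  010111010→0 (1)
 24  101110101→1 (1)
 25  011101011→0 (1)
 26  111010111→1 (1)
 27  110101111→1 (0)
 28  101011110→1 (0)
 29  010111100→0 (1)
 30  101111001→1 (0)
 31  011110010→0 (0)
 32  111100100→1 (1)
 33  111001001→1 (0)
 34  110010010→1 (1)
 35  100100101→1 (1)
 36  001001011→0 (1)
 37  010010111→0 (0)
 38  100101110→1 (0)
 39  001011100→0 (1)
 40  010111001→0 (1)
 41  101110011→1 (1)
 42  011100111→0 (0)
 43  111001110→1 (0)
 44  110011100→1 (0)
 45  100111000→1 (0)
 46  001110000→0 (0)
 47  011100000→0 (0)
 48  111000000→1 (1)
 49  110000001→1 (1)
 50  100000011→1 (1)
 51  000000111→0 (0)
 52  000001110→0 (1)
 53  000011101→0 (1)
 54  000111011→0 (1)
 55  001110111→0 (0)
 56  011101110→0 (1)
 57  111011101→1 (0)
 58  110111010→1 (0)
 59  101110100→1 (1)
 60  011101001→0 (1)
 61  111010011→1 (1)
 62  110100111→1 (1)
 63  101001111→1 (0)
 64  010011110→0 (1)
 65  100111101→1 (0)
 66  001111010→0 (1)
 67  011110101→0 (0)
 68  111101010→1 (0)
 69  111010100→1 (1)
 70  110101001→1 (0)
 71  101010010→1 (1)
 72  010100101→0 (0)
 73  101001010→1 (0)
 74  010010100→0 (0)
 75  100101000→1 (0)
 76  001010000→0 (0)
 77  010100000→0 (0)
 78  101000000→1 (1)
 79  010000001→0 (0)
 80  100000010→1 (1)
 81  000000101→0 (0)
 82  000001010→0 (1)
 83  000010101→0 (0)
 84  000101010→0 (1)
 85  001010101→0 (0)
 86  010101010→0 (1)
 87  101010101→1 (1)
 88  010101011→0 (1)
 89  101010111→1 (1)
 90  010101111→0 (1)
 91  101011111→1 (0)
 92  010111110→0 (1)
 93  101111101→1 (0)
 94  011111010→0 (1)
 95  111110101→1 (1)
 96  111101011→1 (0)
 97  111010110→1 (1)
 98  110101101→1 (0)
 99  101011010→1 (0)
100  010110100→0 (0)
101  101101000→1 (0)
102  011010000→0 (0)

0000111001100001001000101011101011110010010111001110000001110111010011110101001010000001010101011111010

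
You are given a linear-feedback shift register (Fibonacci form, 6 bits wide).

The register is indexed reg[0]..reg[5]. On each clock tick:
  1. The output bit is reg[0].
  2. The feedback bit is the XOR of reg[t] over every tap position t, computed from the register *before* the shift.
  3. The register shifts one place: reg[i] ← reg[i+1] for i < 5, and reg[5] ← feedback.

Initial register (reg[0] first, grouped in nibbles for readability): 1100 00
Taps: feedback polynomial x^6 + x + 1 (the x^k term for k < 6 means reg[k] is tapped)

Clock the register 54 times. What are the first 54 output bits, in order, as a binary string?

tick  register→output (feedback)
  0  110000→1 (0)
  1  100000→1 (1)
  2  000001→0 (0)
  3  000010→0 (0)
  4  000100→0 (0)
  5  001000→0 (0)
  6  010000→0 (1)
  7  100001→1 (1)
  8  000011→0 (0)
  9  000110→0 (0)
 10  001100→0 (0)
 11  011000→0 (1)
 12  110001→1 (0)
 13  100010→1 (1)
 14  000101→0 (0)
 15  001010→0 (0)
 16  010100→0 (1)
 17  101001→1 (1)
 18  010011→0 (1)
 19  100111→1 (1)
 20  001111→0 (0)
 21  011110→0 (1)
 22  111101→1 (0)
 23  111010→1 (0)
 24  110100→1 (0)
 25  101000→1 (1)
 26  010001→0 (1)
 27  100011→1 (1)
 28  000111→0 (0)
 29  001110→0 (0)
 30  011100→0 (1)
 31  111001→1 (0)
 32  110010→1 (0)
 33  100100→1 (1)
 34  001001→0 (0)
 35  010010→0 (1)
 36  100101→1 (1)
 37  001011→0 (0)
 38  010110→0 (1)
 39  101101→1 (1)
 40  011011→0 (1)
 41  110111→1 (0)
 42  101110→1 (1)
 43  011101→0 (1)
 44  111011→1 (0)
 45  110110→1 (0)
 46  101100→1 (1)
 47  011001→0 (1)
 48  110011→1 (0)
 49  100110→1 (1)
 50  001101→0 (0)
 51  011010→0 (1)
 52  110101→1 (0)
 53  101010→1 (1)

110000010000110001010011110100011100100101101110110011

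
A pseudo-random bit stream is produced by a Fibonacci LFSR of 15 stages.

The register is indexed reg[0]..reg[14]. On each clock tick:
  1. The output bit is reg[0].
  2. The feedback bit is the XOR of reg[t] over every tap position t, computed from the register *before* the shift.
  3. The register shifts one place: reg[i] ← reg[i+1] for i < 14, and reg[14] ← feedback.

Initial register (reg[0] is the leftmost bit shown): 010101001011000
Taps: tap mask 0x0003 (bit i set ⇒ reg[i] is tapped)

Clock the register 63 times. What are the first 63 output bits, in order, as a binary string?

tick  register→output (feedback)
  0  010101001011000→0 (1)
  1  101010010110001→1 (1)
  2  010100101100011→0 (1)
  3  101001011000111→1 (1)
  4  010010110001111→0 (1)
  5  100101100011111→1 (1)
  6  001011000111111→0 (0)
  7  010110001111110→0 (1)
  8  101100011111101→1 (1)
  9  011000111111011→0 (1)
 10  110001111110111→1 (0)
 11  100011111101110→1 (1)
 12  000111111011101→0 (0)
 13  001111110111010→0 (0)
 14  011111101110100→0 (1)
 15  111111011101001→1 (0)
 16  111110111010010→1 (0)
 17  111101110100100→1 (0)
 18  111011101001000→1 (0)
 19  110111010010000→1 (0)
 20  101110100100000→1 (1)
 21  011101001000001→0 (1)
 22  111010010000011→1 (0)
 23  110100100000110→1 (0)
 24  101001000001100→1 (1)
 25  010010000011001→0 (1)
 26  100100000110011→1 (1)
 27  001000001100111→0 (0)
 28  010000011001110→0 (1)
 29  100000110011101→1 (1)
 30  000001100111011→0 (0)
 31  000011001110110→0 (0)
 32  000110011101100→0 (0)
 33  001100111011000→0 (0)
 34  011001110110000→0 (1)
 35  110011101100001→1 (0)
 36  100111011000010→1 (1)
 37  001110110000101→0 (0)
 38  011101100001010→0 (1)
 39  111011000010101→1 (0)
 40  110110000101010→1 (0)
 41  101100001010100→1 (1)
 42  011000010101001→0 (1)
 43  110000101010011→1 (0)
 44  100001010100110→1 (1)
 45  000010101001101→0 (0)
 46  000101010011010→0 (0)
 47  001010100110100→0 (0)
 48  010101001101000→0 (1)
 49  101010011010001→1 (1)
 50  010100110100011→0 (1)
 51  101001101000111→1 (1)
 52  010011010001111→0 (1)
 53  100110100011111→1 (1)
 54  001101000111111→0 (0)
 55  011010001111110→0 (1)
 56  110100011111101→1 (0)
 57  101000111111010→1 (1)
 58  010001111110101→0 (1)
 59  100011111101011→1 (1)
 60  000111111010111→0 (0)
 61  001111110101110→0 (0)
 62  011111101011100→0 (1)

010101001011000111111011101001000001100111011000010101001101000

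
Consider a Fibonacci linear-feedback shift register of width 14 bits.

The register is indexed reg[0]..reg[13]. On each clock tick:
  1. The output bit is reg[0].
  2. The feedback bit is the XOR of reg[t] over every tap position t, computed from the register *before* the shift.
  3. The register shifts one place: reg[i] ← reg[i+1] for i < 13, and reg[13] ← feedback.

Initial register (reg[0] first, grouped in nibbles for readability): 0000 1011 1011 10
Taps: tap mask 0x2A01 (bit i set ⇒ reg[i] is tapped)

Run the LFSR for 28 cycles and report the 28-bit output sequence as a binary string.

0000101110111011000110011110

k : reg_k → out_k, fb_k
0: 00001011101110 → 0, fb=1
1: 00010111011101 → 0, fb=1
2: 00101110111011 → 0, fb=0
3: 01011101110110 → 0, fb=0
4: 10111011101100 → 1, fb=0
5: 01110111011000 → 0, fb=1
6: 11101110110001 → 1, fb=1
7: 11011101100011 → 1, fb=0
8: 10111011000110 → 1, fb=0
9: 01110110001100 → 0, fb=1
10: 11101100011001 → 1, fb=1
11: 11011000110011 → 1, fb=1
12: 10110001100111 → 1, fb=1
13: 01100011001111 → 0, fb=0
14: 11000110011110 → 1, fb=1
15: 10001100111101 → 1, fb=0
16: 00011001111010 → 0, fb=1
17: 00110011110101 → 0, fb=1
18: 01100111101011 → 0, fb=1
19: 11001111010111 → 1, fb=0
20: 10011110101110 → 1, fb=0
21: 00111101011100 → 0, fb=0
22: 01111010111000 → 0, fb=1
23: 11110101110001 → 1, fb=1
24: 11101011100011 → 1, fb=0
25: 11010111000110 → 1, fb=0
26: 10101110001100 → 1, fb=0
27: 01011100011000 → 0, fb=1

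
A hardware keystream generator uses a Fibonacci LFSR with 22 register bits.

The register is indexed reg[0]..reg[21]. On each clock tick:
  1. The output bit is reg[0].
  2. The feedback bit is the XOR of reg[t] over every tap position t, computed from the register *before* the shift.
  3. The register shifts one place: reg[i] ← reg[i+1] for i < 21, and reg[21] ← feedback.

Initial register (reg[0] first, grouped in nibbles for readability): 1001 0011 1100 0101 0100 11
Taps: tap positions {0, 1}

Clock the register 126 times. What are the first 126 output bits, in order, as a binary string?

tick  register→output (feedback)
  0  1001001111000101010011→1 (1)
  1  0010011110001010100111→0 (0)
  2  0100111100010101001110→0 (1)
  3  1001111000101010011101→1 (1)
  4  0011110001010100111011→0 (0)
  5  0111100010101001110110→0 (1)
  6  1111000101010011101101→1 (0)
  7  1110001010100111011010→1 (0)
  8  1100010101001110110100→1 (0)
  9  1000101010011101101000→1 (1)
 10  0001010100111011010001→0 (0)
 11  0010101001110110100010→0 (0)
 12  0101010011101101000100→0 (1)
 13  1010100111011010001001→1 (1)
 14  0101001110110100010011→0 (1)
 15  1010011101101000100111→1 (1)
 16  0100111011010001001111→0 (1)
 17  1001110110100010011111→1 (1)
 18  0011101101000100111111→0 (0)
 19  0111011010001001111110→0 (1)
 20  1110110100010011111101→1 (0)
 21  1101101000100111111010→1 (0)
 22  1011010001001111110100→1 (1)
 23  0110100010011111101001→0 (1)
 24  1101000100111111010011→1 (0)
 25  1010001001111110100110→1 (1)
 26  0100010011111101001101→0 (1)
 27  1000100111111010011011→1 (1)
 28  0001001111110100110111→0 (0)
 29  0010011111101001101110→0 (0)
 30  0100111111010011011100→0 (1)
 31  1001111110100110111001→1 (1)
 32  0011111101001101110011→0 (0)
 33  0111111010011011100110→0 (1)
 34  1111110100110111001101→1 (0)
 35  1111101001101110011010→1 (0)
 36  1111010011011100110100→1 (0)
 37  1110100110111001101000→1 (0)
 38  1101001101110011010000→1 (0)
 39  1010011011100110100000→1 (1)
 40  0100110111001101000001→0 (1)
 41  1001101110011010000011→1 (1)
 42  0011011100110100000111→0 (0)
 43  0110111001101000001110→0 (1)
 44  1101110011010000011101→1 (0)
 45  1011100110100000111010→1 (1)
 46  0111001101000001110101→0 (1)
 47  1110011010000011101011→1 (0)
 48  1100110100000111010110→1 (0)
 49  1001101000001110101100→1 (1)
 50  0011010000011101011001→0 (0)
 51  0110100000111010110010→0 (1)
 52  1101000001110101100101→1 (0)
 53  1010000011101011001010→1 (1)
 54  0100000111010110010101→0 (1)
 55  1000001110101100101011→1 (1)
 56  0000011101011001010111→0 (0)
 57  0000111010110010101110→0 (0)
 58  0001110101100101011100→0 (0)
 59  0011101011001010111000→0 (0)
 60  0111010110010101110000→0 (1)
 61  1110101100101011100001→1 (0)
 62  1101011001010111000010→1 (0)
 63  1010110010101110000100→1 (1)
 64  0101100101011100001001→0 (1)
 65  1011001010111000010011→1 (1)
 66  0110010101110000100111→0 (1)
 67  1100101011100001001111→1 (0)
 68  1001010111000010011110→1 (1)
 69  0010101110000100111101→0 (0)
 70  0101011100001001111010→0 (1)
 71  1010111000010011110101→1 (1)
 72  0101110000100111101011→0 (1)
 73  1011100001001111010111→1 (1)
 74  0111000010011110101111→0 (1)
 75  1110000100111101011111→1 (0)
 76  1100001001111010111110→1 (0)
 77  1000010011110101111100→1 (1)
 78  0000100111101011111001→0 (0)
 79  0001001111010111110010→0 (0)
 80  0010011110101111100100→0 (0)
 81  0100111101011111001000→0 (1)
 82  1001111010111110010001→1 (1)
 83  0011110101111100100011→0 (0)
 84  0111101011111001000110→0 (1)
 85  1111010111110010001101→1 (0)
 86  1110101111100100011010→1 (0)
 87  1101011111001000110100→1 (0)
 88  1010111110010001101000→1 (1)
 89  0101111100100011010001→0 (1)
 90  1011111001000110100011→1 (1)
 91  0111110010001101000111→0 (1)
 92  1111100100011010001111→1 (0)
 93  1111001000110100011110→1 (0)
 94  1110010001101000111100→1 (0)
 95  1100100011010001111000→1 (0)
 96  1001000110100011110000→1 (1)
 97  0010001101000111100001→0 (0)
 98  0100011010001111000010→0 (1)
 99  1000110100011110000101→1 (1)
100  0001101000111100001011→0 (0)
101  0011010001111000010110→0 (0)
102  0110100011110000101100→0 (1)
103  1101000111100001011001→1 (0)
104  1010001111000010110010→1 (1)
105  0100011110000101100101→0 (1)
106  1000111100001011001011→1 (1)
107  0001111000010110010111→0 (0)
108  0011110000101100101110→0 (0)
109  0111100001011001011100→0 (1)
110  1111000010110010111001→1 (0)
111  1110000101100101110010→1 (0)
112  1100001011001011100100→1 (0)
113  1000010110010111001000→1 (1)
114  0000101100101110010001→0 (0)
115  0001011001011100100010→0 (0)
116  0010110010111001000100→0 (0)
117  0101100101110010001000→0 (1)
118  1011001011100100010001→1 (1)
119  0110010111001000100011→0 (1)
120  1100101110010001000111→1 (0)
121  1001011100100010001110→1 (1)
122  0010111001000100011101→0 (0)
123  0101110010001000111010→0 (1)
124  1011100100010001110101→1 (1)
125  0111001000100011101011→0 (1)

100100111100010101001110110100010011111101001101110011010000011101011001010111000010011110101111100100011010001111000010110010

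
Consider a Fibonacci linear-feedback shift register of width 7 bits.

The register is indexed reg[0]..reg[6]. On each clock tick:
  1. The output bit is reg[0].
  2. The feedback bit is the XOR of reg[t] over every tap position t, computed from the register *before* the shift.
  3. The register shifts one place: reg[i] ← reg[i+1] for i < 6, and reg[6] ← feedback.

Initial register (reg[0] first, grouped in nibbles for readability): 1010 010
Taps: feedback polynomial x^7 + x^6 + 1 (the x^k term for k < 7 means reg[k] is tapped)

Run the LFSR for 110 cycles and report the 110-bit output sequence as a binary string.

10100101100011011110110101101100100100011100001011111001010111001101000100111100010100001100000100000011111110

tick  register→output (feedback)
  0  1010010→1 (1)
  1  0100101→0 (1)
  2  1001011→1 (0)
  3  0010110→0 (0)
  4  0101100→0 (0)
  5  1011000→1 (1)
  6  0110001→0 (1)
  7  1100011→1 (0)
  8  1000110→1 (1)
  9  0001101→0 (1)
 10  0011011→0 (1)
 11  0110111→0 (1)
 12  1101111→1 (0)
 13  1011110→1 (1)
 14  0111101→0 (1)
 15  1111011→1 (0)
 16  1110110→1 (1)
 17  1101101→1 (0)
 18  1011010→1 (1)
 19  0110101→0 (1)
 20  1101011→1 (0)
 21  1010110→1 (1)
 22  0101101→0 (1)
 23  1011011→1 (0)
 24  0110110→0 (0)
 25  1101100→1 (1)
 26  1011001→1 (0)
 27  0110010→0 (0)
 28  1100100→1 (1)
 29  1001001→1 (0)
 30  0010010→0 (0)
 31  0100100→0 (0)
 32  1001000→1 (1)
 33  0010001→0 (1)
 34  0100011→0 (1)
 35  1000111→1 (0)
 36  0001110→0 (0)
 37  0011100→0 (0)
 38  0111000→0 (0)
 39  1110000→1 (1)
 40  1100001→1 (0)
 41  1000010→1 (1)
 42  0000101→0 (1)
 43  0001011→0 (1)
 44  0010111→0 (1)
 45  0101111→0 (1)
 46  1011111→1 (0)
 47  0111110→0 (0)
 48  1111100→1 (1)
 49  1111001→1 (0)
 50  1110010→1 (1)
 51  1100101→1 (0)
 52  1001010→1 (1)
 53  0010101→0 (1)
 54  0101011→0 (1)
 55  1010111→1 (0)
 56  0101110→0 (0)
 57  1011100→1 (1)
 58  0111001→0 (1)
 59  1110011→1 (0)
 60  1100110→1 (1)
 61  1001101→1 (0)
 62  0011010→0 (0)
 63  0110100→0 (0)
 64  1101000→1 (1)
 65  1010001→1 (0)
 66  0100010→0 (0)
 67  1000100→1 (1)
 68  0001001→0 (1)
 69  0010011→0 (1)
 70  0100111→0 (1)
 71  1001111→1 (0)
 72  0011110→0 (0)
 73  0111100→0 (0)
 74  1111000→1 (1)
 75  1110001→1 (0)
 76  1100010→1 (1)
 77  1000101→1 (0)
 78  0001010→0 (0)
 79  0010100→0 (0)
 80  0101000→0 (0)
 81  1010000→1 (1)
 82  0100001→0 (1)
 83  1000011→1 (0)
 84  0000110→0 (0)
 85  0001100→0 (0)
 86  0011000→0 (0)
 87  0110000→0 (0)
 88  1100000→1 (1)
 89  1000001→1 (0)
 90  0000010→0 (0)
 91  0000100→0 (0)
 92  0001000→0 (0)
 93  0010000→0 (0)
 94  0100000→0 (0)
 95  1000000→1 (1)
 96  0000001→0 (1)
 97  0000011→0 (1)
 98  0000111→0 (1)
 99  0001111→0 (1)
100  0011111→0 (1)
101  0111111→0 (1)
102  1111111→1 (0)
103  1111110→1 (1)
104  1111101→1 (0)
105  1111010→1 (1)
106  1110101→1 (0)
107  1101010→1 (1)
108  1010101→1 (0)
109  0101010→0 (0)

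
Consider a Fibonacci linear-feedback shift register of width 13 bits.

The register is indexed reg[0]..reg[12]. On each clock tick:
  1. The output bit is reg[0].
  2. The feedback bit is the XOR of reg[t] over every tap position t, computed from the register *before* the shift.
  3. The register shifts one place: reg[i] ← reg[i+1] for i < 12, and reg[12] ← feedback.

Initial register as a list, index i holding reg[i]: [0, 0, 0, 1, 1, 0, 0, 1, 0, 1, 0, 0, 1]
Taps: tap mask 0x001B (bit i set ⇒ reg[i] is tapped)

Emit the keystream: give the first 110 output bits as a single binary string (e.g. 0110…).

00011001010010111010100111011001010010011010100001101001111010110101111010010111111100111100010110110001110000

k : reg_k → out_k, fb_k
0: 0001100101001 → 0, fb=0
1: 0011001010010 → 0, fb=1
2: 0110010100101 → 0, fb=1
3: 1100101001011 → 1, fb=1
4: 1001010010111 → 1, fb=0
5: 0010100101110 → 0, fb=1
6: 0101001011101 → 0, fb=0
7: 1010010111010 → 1, fb=1
8: 0100101110101 → 0, fb=0
9: 1001011101010 → 1, fb=0
10: 0010111010100 → 0, fb=1
11: 0101110101001 → 0, fb=1
12: 1011101010011 → 1, fb=1
13: 0111010100111 → 0, fb=0
14: 1110101001110 → 1, fb=1
15: 1101010011101 → 1, fb=1
16: 1010100111011 → 1, fb=0
17: 0101001110110 → 0, fb=0
18: 1010011101100 → 1, fb=1
19: 0100111011001 → 0, fb=0
20: 1001110110010 → 1, fb=1
21: 0011101100101 → 0, fb=0
22: 0111011001010 → 0, fb=0
23: 1110110010100 → 1, fb=1
24: 1101100101001 → 1, fb=0
25: 1011001010010 → 1, fb=0
26: 0110010100100 → 0, fb=1
27: 1100101001001 → 1, fb=1
28: 1001010010011 → 1, fb=0
29: 0010100100110 → 0, fb=1
30: 0101001001101 → 0, fb=0
31: 1010010011010 → 1, fb=1
32: 0100100110101 → 0, fb=0
33: 1001001101010 → 1, fb=0
34: 0010011010100 → 0, fb=0
35: 0100110101000 → 0, fb=0
36: 1001101010000 → 1, fb=1
37: 0011010100001 → 0, fb=1
38: 0110101000011 → 0, fb=0
39: 1101010000110 → 1, fb=1
40: 1010100001101 → 1, fb=0
41: 0101000011010 → 0, fb=0
42: 1010000110100 → 1, fb=1
43: 0100001101001 → 0, fb=1
44: 1000011010011 → 1, fb=1
45: 0000110100111 → 0, fb=1
46: 0001101001111 → 0, fb=0
47: 0011010011110 → 0, fb=1
48: 0110100111101 → 0, fb=0
49: 1101001111010 → 1, fb=1
50: 1010011110101 → 1, fb=1
51: 0100111101011 → 0, fb=0
52: 1001111010110 → 1, fb=1
53: 0011110101101 → 0, fb=0
54: 0111101011010 → 0, fb=1
55: 1111010110101 → 1, fb=1
56: 1110101101011 → 1, fb=1
57: 1101011010111 → 1, fb=1
58: 1010110101111 → 1, fb=0
59: 0101101011110 → 0, fb=1
60: 1011010111101 → 1, fb=0
61: 0110101111010 → 0, fb=0
62: 1101011110100 → 1, fb=1
63: 1010111101001 → 1, fb=0
64: 0101111010010 → 0, fb=1
65: 1011110100101 → 1, fb=1
66: 0111101001011 → 0, fb=1
67: 1111010010111 → 1, fb=1
68: 1110100101111 → 1, fb=1
69: 1101001011111 → 1, fb=1
70: 1010010111111 → 1, fb=1
71: 0100101111111 → 0, fb=0
72: 1001011111110 → 1, fb=0
73: 0010111111100 → 0, fb=1
74: 0101111111001 → 0, fb=1
75: 1011111110011 → 1, fb=1
76: 0111111100111 → 0, fb=1
77: 1111111001111 → 1, fb=0
78: 1111110011110 → 1, fb=0
79: 1111100111100 → 1, fb=0
80: 1111001111000 → 1, fb=1
81: 1110011110001 → 1, fb=0
82: 1100111100010 → 1, fb=1
83: 1001111000101 → 1, fb=1
84: 0011110001011 → 0, fb=0
85: 0111100010110 → 0, fb=1
86: 1111000101101 → 1, fb=1
87: 1110001011011 → 1, fb=0
88: 1100010110110 → 1, fb=0
89: 1000101101100 → 1, fb=0
90: 0001011011000 → 0, fb=1
91: 0010110110001 → 0, fb=1
92: 0101101100011 → 0, fb=1
93: 1011011000111 → 1, fb=0
94: 0110110001110 → 0, fb=0
95: 1101100011100 → 1, fb=0
96: 1011000111000 → 1, fb=0
97: 0110001110000 → 0, fb=1
98: 1100011100001 → 1, fb=0
99: 1000111000010 → 1, fb=0
100: 0001110000100 → 0, fb=0
101: 0011100001000 → 0, fb=0
102: 0111000010000 → 0, fb=0
103: 1110000100000 → 1, fb=0
104: 1100001000000 → 1, fb=0
105: 1000010000000 → 1, fb=1
106: 0000100000001 → 0, fb=1
107: 0001000000011 → 0, fb=1
108: 0010000000111 → 0, fb=0
109: 0100000001110 → 0, fb=1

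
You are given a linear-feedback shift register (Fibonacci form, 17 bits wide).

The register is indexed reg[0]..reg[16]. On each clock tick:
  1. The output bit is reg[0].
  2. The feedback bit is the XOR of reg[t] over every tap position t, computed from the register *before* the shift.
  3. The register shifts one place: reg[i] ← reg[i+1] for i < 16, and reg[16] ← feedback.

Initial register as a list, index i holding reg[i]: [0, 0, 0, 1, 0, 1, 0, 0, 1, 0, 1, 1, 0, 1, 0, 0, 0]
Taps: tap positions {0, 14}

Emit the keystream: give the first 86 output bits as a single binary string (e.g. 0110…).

k : reg_k → out_k, fb_k
0: 00010100101101000 → 0, fb=0
1: 00101001011010000 → 0, fb=0
2: 01010010110100000 → 0, fb=0
3: 10100101101000000 → 1, fb=1
4: 01001011010000001 → 0, fb=0
5: 10010110100000010 → 1, fb=1
6: 00101101000000101 → 0, fb=1
7: 01011010000001011 → 0, fb=0
8: 10110100000010110 → 1, fb=0
9: 01101000000101100 → 0, fb=1
10: 11010000001011001 → 1, fb=1
11: 10100000010110011 → 1, fb=1
12: 01000000101100111 → 0, fb=1
13: 10000001011001111 → 1, fb=0
14: 00000010110011110 → 0, fb=1
15: 00000101100111101 → 0, fb=1
16: 00001011001111011 → 0, fb=0
17: 00010110011110110 → 0, fb=1
18: 00101100111101101 → 0, fb=1
19: 01011001111011011 → 0, fb=0
20: 10110011110110110 → 1, fb=0
21: 01100111101101100 → 0, fb=1
22: 11001111011011001 → 1, fb=1
23: 10011110110110011 → 1, fb=1
24: 00111101101100111 → 0, fb=1
25: 01111011011001111 → 0, fb=1
26: 11110110110011111 → 1, fb=0
27: 11101101100111110 → 1, fb=0
28: 11011011001111100 → 1, fb=0
29: 10110110011111000 → 1, fb=1
30: 01101100111110001 → 0, fb=0
31: 11011001111100010 → 1, fb=1
32: 10110011111000101 → 1, fb=0
33: 01100111110001010 → 0, fb=0
34: 11001111100010100 → 1, fb=0
35: 10011111000101000 → 1, fb=1
36: 00111110001010001 → 0, fb=0
37: 01111100010100010 → 0, fb=0
38: 11111000101000100 → 1, fb=0
39: 11110001010001000 → 1, fb=1
40: 11100010100010001 → 1, fb=1
41: 11000101000100011 → 1, fb=1
42: 10001010001000111 → 1, fb=0
43: 00010100010001110 → 0, fb=1
44: 00101000100011101 → 0, fb=1
45: 01010001000111011 → 0, fb=0
46: 10100010001110110 → 1, fb=0
47: 01000100011101100 → 0, fb=1
48: 10001000111011001 → 1, fb=1
49: 00010001110110011 → 0, fb=0
50: 00100011101100110 → 0, fb=1
51: 01000111011001101 → 0, fb=1
52: 10001110110011011 → 1, fb=1
53: 00011101100110111 → 0, fb=1
54: 00111011001101111 → 0, fb=1
55: 01110110011011111 → 0, fb=1
56: 11101100110111111 → 1, fb=0
57: 11011001101111110 → 1, fb=0
58: 10110011011111100 → 1, fb=0
59: 01100110111111000 → 0, fb=0
60: 11001101111110000 → 1, fb=1
61: 10011011111100001 → 1, fb=1
62: 00110111111000011 → 0, fb=0
63: 01101111110000110 → 0, fb=1
64: 11011111100001101 → 1, fb=0
65: 10111111000011010 → 1, fb=1
66: 01111110000110101 → 0, fb=1
67: 11111100001101011 → 1, fb=1
68: 11111000011010111 → 1, fb=0
69: 11110000110101110 → 1, fb=0
70: 11100001101011100 → 1, fb=0
71: 11000011010111000 → 1, fb=1
72: 10000110101110001 → 1, fb=1
73: 00001101011100011 → 0, fb=0
74: 00011010111000110 → 0, fb=1
75: 00110101110001101 → 0, fb=1
76: 01101011100011011 → 0, fb=0
77: 11010111000110110 → 1, fb=0
78: 10101110001101100 → 1, fb=0
79: 01011100011011000 → 0, fb=0
80: 10111000110110000 → 1, fb=1
81: 01110001101100001 → 0, fb=0
82: 11100011011000010 → 1, fb=1
83: 11000110110000101 → 1, fb=0
84: 10001101100001010 → 1, fb=1
85: 00011011000010101 → 0, fb=1

00010100101101000000101100111101101100111110001010001000111011001101111110000110101110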